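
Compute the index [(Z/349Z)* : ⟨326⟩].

2

By Lagrange's theorem, ord_349(326) divides φ(349) = 349 − 1 = 348 = 2^2 · 3 · 29.
Divisors of 348: 1, 2, 3, 4, 6, 12, 29, 58, 87, 116, 174, 348.
Test each divisor d:
326^1 ≡ 326
326^2 ≡ 180
326^3 ≡ 48
326^4 ≡ 292
326^6 ≡ 210
326^12 ≡ 126
326^29 ≡ 123
326^58 ≡ 122
326^87 ≡ 348
326^116 ≡ 226
326^174 ≡ 1
The order of 326 is 174, so the subgroup it generates has 174 elements.
Index = |(Z/349Z)^×| / |⟨326⟩| = 348 / 174 = 2.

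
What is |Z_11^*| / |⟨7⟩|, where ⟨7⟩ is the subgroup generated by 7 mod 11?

1

The order of 7 must divide φ(11) = 11 − 1 = 10 = 2 · 5.
Divisors of 10: 1, 2, 5, 10.
Evaluate successive powers at the divisors of 10:
7^1 ≡ 7 (mod 11)
7^2 ≡ 5 (mod 11)
7^5 ≡ 10 (mod 11)
7^10 ≡ 1 (mod 11) ✓
So ord_11(7) = 10, hence |⟨7⟩| = 10.
Index = |(Z/11Z)^×| / |⟨7⟩| = 10 / 10 = 1.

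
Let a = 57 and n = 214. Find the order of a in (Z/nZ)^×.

By Lagrange's theorem, ord_214(57) divides φ(214) = φ(2)·φ(107) = 1·106 = 106 = 2 · 53.
Divisors of 106: 1, 2, 53, 106.
Check 57^d mod 214 for each divisor in increasing order:
57^1 ≡ 57 (mod 214)
57^2 ≡ 39 (mod 214)
57^53 ≡ 1 (mod 214) ✓
Therefore the multiplicative order of 57 modulo 214 is 53.

53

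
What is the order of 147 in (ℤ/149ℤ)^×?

By Lagrange's theorem, ord_149(147) divides φ(149) = 149 − 1 = 148 = 2^2 · 37.
Divisors of 148: 1, 2, 4, 37, 74, 148.
Evaluate successive powers at the divisors of 148:
147^1 ≡ 147 (mod 149)
147^2 ≡ 4 (mod 149)
147^4 ≡ 16 (mod 149)
147^37 ≡ 44 (mod 149)
147^74 ≡ 148 (mod 149)
147^148 ≡ 1 (mod 149) ✓
So ord_149(147) = 148.

148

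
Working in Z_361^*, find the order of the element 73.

171

ord(73) | φ(361) = φ(19^2) = 19·(19−1) = 342 = 2 · 3^2 · 19.
Divisors of 342: 1, 2, 3, 6, 9, 18, 19, 38, 57, 114, 171, 342.
Check 73^d mod 361 for each divisor in increasing order:
73^1 ≡ 73
73^2 ≡ 275
73^3 ≡ 220
73^6 ≡ 26
73^9 ≡ 305
73^18 ≡ 248
73^19 ≡ 54
73^38 ≡ 28
73^57 ≡ 68
73^114 ≡ 292
73^171 ≡ 1
The smallest such exponent is 171, so the order of 73 is 171.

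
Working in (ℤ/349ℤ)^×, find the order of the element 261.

58

By Lagrange's theorem, ord_349(261) divides φ(349) = 349 − 1 = 348 = 2^2 · 3 · 29.
Divisors of 348: 1, 2, 3, 4, 6, 12, 29, 58, 87, 116, 174, 348.
Compute 261^d (mod 349) for the divisors d until we hit 1:
261^1 ≡ 261
261^2 ≡ 66
261^3 ≡ 125
261^4 ≡ 168
261^6 ≡ 269
261^12 ≡ 118
261^29 ≡ 348
261^58 ≡ 1
Therefore the multiplicative order of 261 modulo 349 is 58.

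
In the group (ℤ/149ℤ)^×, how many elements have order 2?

1

φ(149) = 149 − 1 = 148 = 2^2 · 37.
Since (Z/149Z)^× is cyclic of order 148, the number of elements of order d is φ(d) when d | 148 and 0 otherwise.
2 | 148, and φ(2) = 2 − 1 = 1.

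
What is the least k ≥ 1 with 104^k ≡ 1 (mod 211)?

10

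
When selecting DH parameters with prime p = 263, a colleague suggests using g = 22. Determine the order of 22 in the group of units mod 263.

Since 22 ∈ (Z/263Z)^×, its order divides φ(263) = 263 − 1 = 262 = 2 · 131.
Divisors of 262: 1, 2, 131, 262.
Compute 22^d (mod 263) for the divisors d until we hit 1:
22^1 ≡ 22 (mod 263)
22^2 ≡ 221 (mod 263)
22^131 ≡ 1 (mod 263) ✓
So ord_263(22) = 131.

131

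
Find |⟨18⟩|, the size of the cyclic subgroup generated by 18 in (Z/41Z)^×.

By Lagrange's theorem, ord_41(18) divides φ(41) = 41 − 1 = 40 = 2^3 · 5.
Divisors of 40: 1, 2, 4, 5, 8, 10, 20, 40.
Evaluate successive powers at the divisors of 40:
18^1 ≡ 18 (mod 41)
18^2 ≡ 37 (mod 41)
18^4 ≡ 16 (mod 41)
18^5 ≡ 1 (mod 41) ✓
Therefore the multiplicative order of 18 modulo 41 is 5.

5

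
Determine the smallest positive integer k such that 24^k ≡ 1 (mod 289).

272

The order of 24 must divide φ(289) = φ(17^2) = 17·(17−1) = 272 = 2^4 · 17.
Divisors of 272: 1, 2, 4, 8, 16, 17, 34, 68, 136, 272.
Evaluate successive powers at the divisors of 272:
24^1 ≡ 24 (mod 289)
24^2 ≡ 287 (mod 289)
24^4 ≡ 4 (mod 289)
24^8 ≡ 16 (mod 289)
24^16 ≡ 256 (mod 289)
24^17 ≡ 75 (mod 289)
24^34 ≡ 134 (mod 289)
24^68 ≡ 38 (mod 289)
24^136 ≡ 288 (mod 289)
24^272 ≡ 1 (mod 289) ✓
Therefore the multiplicative order of 24 modulo 289 is 272.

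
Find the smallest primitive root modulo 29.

φ(29) = 29 − 1 = 28 = 2^2 · 7.
g is a primitive root iff g^(28/q) ≢ 1 (mod 29) for each prime q ∈ {2, 7}.
g = 2: 2^14 ≡ 28; 2^4 ≡ 16 — none is 1, so 2 is a primitive root.
The smallest primitive root modulo 29 is 2.

2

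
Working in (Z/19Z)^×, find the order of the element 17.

The order of 17 must divide φ(19) = 19 − 1 = 18 = 2 · 3^2.
Divisors of 18: 1, 2, 3, 6, 9, 18.
Check 17^d mod 19 for each divisor in increasing order:
17^1 ≡ 17
17^2 ≡ 4
17^3 ≡ 11
17^6 ≡ 7
17^9 ≡ 1
The smallest such exponent is 9, so the order of 17 is 9.

9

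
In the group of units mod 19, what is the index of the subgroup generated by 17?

2

By Lagrange's theorem, ord_19(17) divides φ(19) = 19 − 1 = 18 = 2 · 3^2.
Divisors of 18: 1, 2, 3, 6, 9, 18.
Evaluate successive powers at the divisors of 18:
17^1 ≡ 17 (mod 19)
17^2 ≡ 4 (mod 19)
17^3 ≡ 11 (mod 19)
17^6 ≡ 7 (mod 19)
17^9 ≡ 1 (mod 19) ✓
Thus |⟨17⟩| = ord(17) = 9.
[(Z/19Z)^× : ⟨17⟩] = 18/9 = 2.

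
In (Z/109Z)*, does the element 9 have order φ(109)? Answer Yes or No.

No

φ(109) = 109 − 1 = 108 = 2^2 · 3^3.
Test 9^(108/q) mod 109 for each prime factor q of 108:
9^54 ≡ 1 (mod 109)  [q = 2: ≡ 1 ✗]
9^36 ≡ 45 (mod 109)  [q = 3: ≢ 1 ✓]
Since 9^54 ≡ 1, the order of 9 divides 54 < 108, so 9 is not a primitive root.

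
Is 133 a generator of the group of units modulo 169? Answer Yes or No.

φ(169) = φ(13^2) = 13·(13−1) = 156 = 2^2 · 3 · 13.
An element g generates (Z/169Z)^× iff g^(156/q) ≢ 1 (mod 169) for each prime q ∈ {2, 3, 13}.
133^78 ≡ 1 (mod 169)  [q = 2: ≡ 1 ✗]
133^52 ≡ 146 (mod 169)  [q = 3: ≢ 1 ✓]
133^12 ≡ 118 (mod 169)  [q = 13: ≢ 1 ✓]
Since 133^78 ≡ 1, the order of 133 divides 78 < 156, so 133 is not a primitive root.

No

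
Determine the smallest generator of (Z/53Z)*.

φ(53) = 53 − 1 = 52 = 2^2 · 13.
Test candidates g = 2, 3, … against the prime factors q ∈ {2, 13} of φ(53): g is a generator iff g^(52/q) ≢ 1 for every such q.
g = 2: 2^26 ≡ 52; 2^4 ≡ 16 — none is 1, so 2 is a primitive root.
Hence the least primitive root of 53 is 2.

2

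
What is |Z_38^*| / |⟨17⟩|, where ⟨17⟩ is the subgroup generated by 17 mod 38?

The order of 17 must divide φ(38) = φ(2)·φ(19) = 1·18 = 18 = 2 · 3^2.
Divisors of 18: 1, 2, 3, 6, 9, 18.
Compute 17^d (mod 38) for the divisors d until we hit 1:
17^1 ≡ 17 (mod 38)
17^2 ≡ 23 (mod 38)
17^3 ≡ 11 (mod 38)
17^6 ≡ 7 (mod 38)
17^9 ≡ 1 (mod 38) ✓
Thus |⟨17⟩| = ord(17) = 9.
[(Z/38Z)^× : ⟨17⟩] = 18/9 = 2.

2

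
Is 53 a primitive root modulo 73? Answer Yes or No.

Yes

φ(73) = 73 − 1 = 72 = 2^3 · 3^2.
It suffices to check that the order of 53 is not a proper divisor of 72: compute 53^(72/q) for q ∈ {2, 3}.
53^36 ≡ 72 (mod 73)  [q = 2: ≢ 1 ✓]
53^24 ≡ 64 (mod 73)  [q = 3: ≢ 1 ✓]
Every test exponent gives a nontrivial residue, hence 53 generates the full group.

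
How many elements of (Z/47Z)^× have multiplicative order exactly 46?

φ(47) = 47 − 1 = 46 = 2 · 23.
In a cyclic group of order 46, there are φ(d) elements of order d for each divisor d of 46, and zero for non-divisors.
46 = 2 · 23 divides 46, and φ(46) = 22.

22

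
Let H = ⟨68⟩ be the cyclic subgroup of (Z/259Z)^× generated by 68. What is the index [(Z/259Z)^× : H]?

18

ord(68) | φ(259) = φ(7·37) = (7−1)·(37−1) = 6·36 = 216 = 2^3 · 3^3.
Divisors of 216: 1, 2, 3, 4, 6, 8, 9, 12, 18, 24, 27, 36, 54, 72, 108, 216.
Evaluate successive powers at the divisors of 216:
68^1 ≡ 68
68^2 ≡ 221
68^3 ≡ 6
68^4 ≡ 149
68^6 ≡ 36
68^8 ≡ 186
68^9 ≡ 216
68^12 ≡ 1
So ord_259(68) = 12, hence |⟨68⟩| = 12.
The index is φ(259) / ord(68) = 216 / 12 = 18.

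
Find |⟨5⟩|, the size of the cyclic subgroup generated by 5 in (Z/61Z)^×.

30

Since 5 ∈ (Z/61Z)^×, its order divides φ(61) = 61 − 1 = 60 = 2^2 · 3 · 5.
Divisors of 60: 1, 2, 3, 4, 5, 6, 10, 12, 15, 20, 30, 60.
Compute 5^d (mod 61) for the divisors d until we hit 1:
5^1 ≡ 5 (mod 61)
5^2 ≡ 25 (mod 61)
5^3 ≡ 3 (mod 61)
5^4 ≡ 15 (mod 61)
5^5 ≡ 14 (mod 61)
5^6 ≡ 9 (mod 61)
5^10 ≡ 13 (mod 61)
5^12 ≡ 20 (mod 61)
5^15 ≡ 60 (mod 61)
5^20 ≡ 47 (mod 61)
5^30 ≡ 1 (mod 61) ✓
Hence ord(5) = 30.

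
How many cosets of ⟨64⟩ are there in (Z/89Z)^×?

8

The order of 64 must divide φ(89) = 89 − 1 = 88 = 2^3 · 11.
Divisors of 88: 1, 2, 4, 8, 11, 22, 44, 88.
Evaluate successive powers at the divisors of 88:
64^1 ≡ 64 (mod 89)
64^2 ≡ 2 (mod 89)
64^4 ≡ 4 (mod 89)
64^8 ≡ 16 (mod 89)
64^11 ≡ 1 (mod 89) ✓
Thus |⟨64⟩| = ord(64) = 11.
[(Z/89Z)^× : ⟨64⟩] = 88/11 = 8.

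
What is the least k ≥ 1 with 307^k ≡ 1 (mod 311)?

310

The order of 307 must divide φ(311) = 311 − 1 = 310 = 2 · 5 · 31.
Divisors of 310: 1, 2, 5, 10, 31, 62, 155, 310.
Compute 307^d (mod 311) for the divisors d until we hit 1:
307^1 ≡ 307 (mod 311)
307^2 ≡ 16 (mod 311)
307^5 ≡ 220 (mod 311)
307^10 ≡ 195 (mod 311)
307^31 ≡ 259 (mod 311)
307^62 ≡ 216 (mod 311)
307^155 ≡ 310 (mod 311)
307^310 ≡ 1 (mod 311) ✓
So ord_311(307) = 310.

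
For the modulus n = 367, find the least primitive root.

6

φ(367) = 367 − 1 = 366 = 2 · 3 · 61.
Test candidates g = 2, 3, … against the prime factors q ∈ {2, 3, 61} of φ(367): g is a generator iff g^(366/q) ≢ 1 for every such q.
g = 2: 2^183 ≡ 1 — hits 1, so not a primitive root.
g = 3: 3^183 ≡ 366; 3^122 ≡ 1 — hits 1, so not a primitive root.
g = 4: 4^183 ≡ 1 — hits 1, so not a primitive root.
g = 5: 5^183 ≡ 366; 5^122 ≡ 1 — hits 1, so not a primitive root.
g = 6: 6^183 ≡ 366; 6^122 ≡ 283; 6^6 ≡ 47 — none is 1, so 6 is a primitive root.
So 6 is the smallest generator of (Z/367Z)^×.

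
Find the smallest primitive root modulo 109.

φ(109) = 109 − 1 = 108 = 2^2 · 3^3.
g is a primitive root iff g^(108/q) ≢ 1 (mod 109) for each prime q ∈ {2, 3}.
g = 2: 2^54 ≡ 108; 2^36 ≡ 1 — hits 1, so not a primitive root.
g = 3: 3^54 ≡ 1 — hits 1, so not a primitive root.
g = 4: 4^54 ≡ 1 — hits 1, so not a primitive root.
g = 5: 5^54 ≡ 1 — hits 1, so not a primitive root.
g = 6: 6^54 ≡ 108; 6^36 ≡ 63 — none is 1, so 6 is a primitive root.
The smallest primitive root modulo 109 is 6.

6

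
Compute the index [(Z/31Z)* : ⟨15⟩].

3

The order of 15 must divide φ(31) = 31 − 1 = 30 = 2 · 3 · 5.
Divisors of 30: 1, 2, 3, 5, 6, 10, 15, 30.
Check 15^d mod 31 for each divisor in increasing order:
15^1 ≡ 15
15^2 ≡ 8
15^3 ≡ 27
15^5 ≡ 30
15^6 ≡ 16
15^10 ≡ 1
Thus |⟨15⟩| = ord(15) = 10.
The index is φ(31) / ord(15) = 30 / 10 = 3.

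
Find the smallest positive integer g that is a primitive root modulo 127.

φ(127) = 127 − 1 = 126 = 2 · 3^2 · 7.
g is a primitive root iff g^(126/q) ≢ 1 (mod 127) for each prime q ∈ {2, 3, 7}.
g = 2: 2^63 ≡ 1 — hits 1, so not a primitive root.
g = 3: 3^63 ≡ 126; 3^42 ≡ 107; 3^18 ≡ 4 — none is 1, so 3 is a primitive root.
The smallest primitive root modulo 127 is 3.

3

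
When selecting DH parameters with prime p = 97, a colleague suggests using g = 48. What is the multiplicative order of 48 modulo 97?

48

By Lagrange's theorem, ord_97(48) divides φ(97) = 97 − 1 = 96 = 2^5 · 3.
Divisors of 96: 1, 2, 3, 4, 6, 8, 12, 16, 24, 32, 48, 96.
Test each divisor d:
48^1 ≡ 48 (mod 97)
48^2 ≡ 73 (mod 97)
48^3 ≡ 12 (mod 97)
48^4 ≡ 91 (mod 97)
48^6 ≡ 47 (mod 97)
48^8 ≡ 36 (mod 97)
48^12 ≡ 75 (mod 97)
48^16 ≡ 35 (mod 97)
48^24 ≡ 96 (mod 97)
48^32 ≡ 61 (mod 97)
48^48 ≡ 1 (mod 97) ✓
Therefore the multiplicative order of 48 modulo 97 is 48.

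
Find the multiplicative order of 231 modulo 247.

18

ord(231) | φ(247) = φ(13·19) = (13−1)·(19−1) = 12·18 = 216 = 2^3 · 3^3.
Divisors of 216: 1, 2, 3, 4, 6, 8, 9, 12, 18, 24, 27, 36, 54, 72, 108, 216.
Compute 231^d (mod 247) for the divisors d until we hit 1:
231^1 ≡ 231 (mod 247)
231^2 ≡ 9 (mod 247)
231^3 ≡ 103 (mod 247)
231^4 ≡ 81 (mod 247)
231^6 ≡ 235 (mod 247)
231^8 ≡ 139 (mod 247)
231^9 ≡ 246 (mod 247)
231^12 ≡ 144 (mod 247)
231^18 ≡ 1 (mod 247) ✓
Therefore the multiplicative order of 231 modulo 247 is 18.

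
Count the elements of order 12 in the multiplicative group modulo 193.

4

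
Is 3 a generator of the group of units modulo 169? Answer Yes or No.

φ(169) = φ(13^2) = 13·(13−1) = 156 = 2^2 · 3 · 13.
It suffices to check that the order of 3 is not a proper divisor of 156: compute 3^(156/q) for q ∈ {2, 3, 13}.
3^78 ≡ 1 (mod 169)  [q = 2: ≡ 1 ✗]
3^52 ≡ 146 (mod 169)  [q = 3: ≢ 1 ✓]
3^12 ≡ 105 (mod 169)  [q = 13: ≢ 1 ✓]
3^78 ≡ 1 shows ord(3) | 78, strictly less than φ(169); not a primitive root.

No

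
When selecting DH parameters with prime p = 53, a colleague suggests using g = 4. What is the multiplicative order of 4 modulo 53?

26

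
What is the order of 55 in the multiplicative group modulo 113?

The order of 55 must divide φ(113) = 113 − 1 = 112 = 2^4 · 7.
Divisors of 112: 1, 2, 4, 7, 8, 14, 16, 28, 56, 112.
Check 55^d mod 113 for each divisor in increasing order:
55^1 ≡ 55 (mod 113)
55^2 ≡ 87 (mod 113)
55^4 ≡ 111 (mod 113)
55^7 ≡ 35 (mod 113)
55^8 ≡ 4 (mod 113)
55^14 ≡ 95 (mod 113)
55^16 ≡ 16 (mod 113)
55^28 ≡ 98 (mod 113)
55^56 ≡ 112 (mod 113)
55^112 ≡ 1 (mod 113) ✓
So ord_113(55) = 112.

112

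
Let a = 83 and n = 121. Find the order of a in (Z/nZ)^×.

110

Since 83 ∈ (Z/121Z)^×, its order divides φ(121) = φ(11^2) = 11·(11−1) = 110 = 2 · 5 · 11.
Divisors of 110: 1, 2, 5, 10, 11, 22, 55, 110.
Evaluate successive powers at the divisors of 110:
83^1 ≡ 83 (mod 121)
83^2 ≡ 113 (mod 121)
83^5 ≡ 109 (mod 121)
83^10 ≡ 23 (mod 121)
83^11 ≡ 94 (mod 121)
83^22 ≡ 3 (mod 121)
83^55 ≡ 120 (mod 121)
83^110 ≡ 1 (mod 121) ✓
Hence ord(83) = 110.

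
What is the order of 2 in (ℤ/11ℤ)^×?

The order of 2 must divide φ(11) = 11 − 1 = 10 = 2 · 5.
Divisors of 10: 1, 2, 5, 10.
Test each divisor d:
2^1 ≡ 2 (mod 11)
2^2 ≡ 4 (mod 11)
2^5 ≡ 10 (mod 11)
2^10 ≡ 1 (mod 11) ✓
Hence ord(2) = 10.

10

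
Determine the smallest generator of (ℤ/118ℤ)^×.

11

φ(118) = φ(2)·φ(59) = 1·58 = 58 = 2 · 29.
g is a primitive root iff g^(58/q) ≢ 1 (mod 118) for each prime q ∈ {2, 29}.
g = 2: gcd(2, 118) = 2 > 1, not a unit — skip.
g = 3: 3^29 ≡ 1 — hits 1, so not a primitive root.
g = 4: gcd(4, 118) = 2 > 1, not a unit — skip.
g = 5: 5^29 ≡ 1 — hits 1, so not a primitive root.
g = 6: gcd(6, 118) = 2 > 1, not a unit — skip.
g = 7: 7^29 ≡ 1 — hits 1, so not a primitive root.
g = 8: gcd(8, 118) = 2 > 1, not a unit — skip.
g = 9: 9^29 ≡ 1 — hits 1, so not a primitive root.
g = 10: gcd(10, 118) = 2 > 1, not a unit — skip.
g = 11: 11^29 ≡ 117; 11^2 ≡ 3 — none is 1, so 11 is a primitive root.
So 11 is the smallest generator of (Z/118Z)^×.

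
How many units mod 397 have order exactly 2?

φ(397) = 397 − 1 = 396 = 2^2 · 3^2 · 11.
Since (Z/397Z)^× is cyclic of order 396, the number of elements of order d is φ(d) when d | 396 and 0 otherwise.
2 | 396, and φ(2) = 2 − 1 = 1.

1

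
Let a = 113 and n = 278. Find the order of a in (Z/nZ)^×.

ord(113) | φ(278) = φ(2)·φ(139) = 1·138 = 138 = 2 · 3 · 23.
Divisors of 138: 1, 2, 3, 6, 23, 46, 69, 138.
Evaluate successive powers at the divisors of 138:
113^1 ≡ 113
113^2 ≡ 259
113^3 ≡ 77
113^6 ≡ 91
113^23 ≡ 235
113^46 ≡ 181
113^69 ≡ 1
Therefore the multiplicative order of 113 modulo 278 is 69.

69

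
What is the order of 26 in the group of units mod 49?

42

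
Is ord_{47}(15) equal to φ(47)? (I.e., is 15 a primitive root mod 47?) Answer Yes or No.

φ(47) = 47 − 1 = 46 = 2 · 23.
An element g generates (Z/47Z)^× iff g^(46/q) ≢ 1 (mod 47) for each prime q ∈ {2, 23}.
15^23 ≡ 46 (mod 47)  [q = 2: ≢ 1 ✓]
15^2 ≡ 37 (mod 47)  [q = 23: ≢ 1 ✓]
All checks pass, so 15 has order 46 and is a primitive root modulo 47.

Yes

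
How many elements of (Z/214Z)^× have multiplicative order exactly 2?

1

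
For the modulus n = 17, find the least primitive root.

3

φ(17) = 17 − 1 = 16 = 2^4.
Test candidates g = 2, 3, … against the prime factors q ∈ {2} of φ(17): g is a generator iff g^(16/q) ≢ 1 for every such q.
g = 2: 2^8 ≡ 1 — hits 1, so not a primitive root.
g = 3: 3^8 ≡ 16 — none is 1, so 3 is a primitive root.
The smallest primitive root modulo 17 is 3.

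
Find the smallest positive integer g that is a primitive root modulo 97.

φ(97) = 97 − 1 = 96 = 2^5 · 3.
Test candidates g = 2, 3, … against the prime factors q ∈ {2, 3} of φ(97): g is a generator iff g^(96/q) ≢ 1 for every such q.
g = 2: 2^48 ≡ 1 — hits 1, so not a primitive root.
g = 3: 3^48 ≡ 1 — hits 1, so not a primitive root.
g = 4: 4^48 ≡ 1 — hits 1, so not a primitive root.
g = 5: 5^48 ≡ 96; 5^32 ≡ 35 — none is 1, so 5 is a primitive root.
So 5 is the smallest generator of (Z/97Z)^×.

5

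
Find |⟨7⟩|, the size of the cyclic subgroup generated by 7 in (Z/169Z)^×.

156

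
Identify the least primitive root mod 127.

3

φ(127) = 127 − 1 = 126 = 2 · 3^2 · 7.
g is a primitive root iff g^(126/q) ≢ 1 (mod 127) for each prime q ∈ {2, 3, 7}.
g = 2: 2^63 ≡ 1 — hits 1, so not a primitive root.
g = 3: 3^63 ≡ 126; 3^42 ≡ 107; 3^18 ≡ 4 — none is 1, so 3 is a primitive root.
So 3 is the smallest generator of (Z/127Z)^×.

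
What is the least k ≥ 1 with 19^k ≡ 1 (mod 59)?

29

By Lagrange's theorem, ord_59(19) divides φ(59) = 59 − 1 = 58 = 2 · 29.
Divisors of 58: 1, 2, 29, 58.
Check 19^d mod 59 for each divisor in increasing order:
19^1 ≡ 19 (mod 59)
19^2 ≡ 7 (mod 59)
19^29 ≡ 1 (mod 59) ✓
So ord_59(19) = 29.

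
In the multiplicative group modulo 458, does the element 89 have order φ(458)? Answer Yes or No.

No

φ(458) = φ(2)·φ(229) = 1·228 = 228 = 2^2 · 3 · 19.
Test 89^(228/q) mod 458 for each prime factor q of 228:
89^114 ≡ 457 (mod 458)  [q = 2: ≢ 1 ✓]
89^76 ≡ 363 (mod 458)  [q = 3: ≢ 1 ✓]
89^12 ≡ 1 (mod 458)  [q = 19: ≡ 1 ✗]
89^12 ≡ 1 shows ord(89) | 12, strictly less than φ(458); not a primitive root.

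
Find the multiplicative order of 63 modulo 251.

25

The order of 63 must divide φ(251) = 251 − 1 = 250 = 2 · 5^3.
Divisors of 250: 1, 2, 5, 10, 25, 50, 125, 250.
Test each divisor d:
63^1 ≡ 63 (mod 251)
63^2 ≡ 204 (mod 251)
63^5 ≡ 113 (mod 251)
63^10 ≡ 219 (mod 251)
63^25 ≡ 1 (mod 251) ✓
Therefore the multiplicative order of 63 modulo 251 is 25.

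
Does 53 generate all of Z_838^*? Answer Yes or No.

Yes

φ(838) = φ(2)·φ(419) = 1·418 = 418 = 2 · 11 · 19.
An element g generates (Z/838Z)^× iff g^(418/q) ≢ 1 (mod 838) for each prime q ∈ {2, 11, 19}.
53^209 ≡ 837 (mod 838)  [q = 2: ≢ 1 ✓]
53^38 ≡ 169 (mod 838)  [q = 11: ≢ 1 ✓]
53^22 ≡ 379 (mod 838)  [q = 19: ≢ 1 ✓]
All checks pass, so 53 has order 418 and is a primitive root modulo 838.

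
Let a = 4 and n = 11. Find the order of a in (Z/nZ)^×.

5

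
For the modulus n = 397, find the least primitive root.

5

φ(397) = 397 − 1 = 396 = 2^2 · 3^2 · 11.
Test candidates g = 2, 3, … against the prime factors q ∈ {2, 3, 11} of φ(397): g is a generator iff g^(396/q) ≢ 1 for every such q.
g = 2: 2^198 ≡ 396; 2^132 ≡ 1 — hits 1, so not a primitive root.
g = 3: 3^198 ≡ 1 — hits 1, so not a primitive root.
g = 4: 4^198 ≡ 1 — hits 1, so not a primitive root.
g = 5: 5^198 ≡ 396; 5^132 ≡ 362; 5^36 ≡ 290 — none is 1, so 5 is a primitive root.
The smallest primitive root modulo 397 is 5.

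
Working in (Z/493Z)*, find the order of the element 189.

ord(189) | φ(493) = φ(17·29) = (17−1)·(29−1) = 16·28 = 448 = 2^6 · 7.
Divisors of 448: 1, 2, 4, 7, 8, 14, 16, 28, 32, 56, 64, 112, 224, 448.
Compute 189^d (mod 493) for the divisors d until we hit 1:
189^1 ≡ 189 (mod 493)
189^2 ≡ 225 (mod 493)
189^4 ≡ 339 (mod 493)
189^7 ≡ 162 (mod 493)
189^8 ≡ 52 (mod 493)
189^14 ≡ 115 (mod 493)
189^16 ≡ 239 (mod 493)
189^28 ≡ 407 (mod 493)
189^32 ≡ 426 (mod 493)
189^56 ≡ 1 (mod 493) ✓
Hence ord(189) = 56.

56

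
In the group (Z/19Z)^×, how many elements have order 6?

2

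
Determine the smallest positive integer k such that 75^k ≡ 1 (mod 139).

46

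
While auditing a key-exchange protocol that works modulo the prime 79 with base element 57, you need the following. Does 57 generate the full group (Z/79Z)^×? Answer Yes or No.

No

φ(79) = 79 − 1 = 78 = 2 · 3 · 13.
57 is a primitive root mod 79 iff 57^(φ(79)/q) ≢ 1 for every prime q | φ(79), i.e. q ∈ {2, 3, 13}.
57^39 ≡ 78 (mod 79)  [q = 2: ≢ 1 ✓]
57^26 ≡ 1 (mod 79)  [q = 3: ≡ 1 ✗]
57^6 ≡ 52 (mod 79)  [q = 13: ≢ 1 ✓]
The check at q = 3 fails, so 57 generates a proper subgroup.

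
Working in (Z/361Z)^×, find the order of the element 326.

ord(326) | φ(361) = φ(19^2) = 19·(19−1) = 342 = 2 · 3^2 · 19.
Divisors of 342: 1, 2, 3, 6, 9, 18, 19, 38, 57, 114, 171, 342.
Compute 326^d (mod 361) for the divisors d until we hit 1:
326^1 ≡ 326 (mod 361)
326^2 ≡ 142 (mod 361)
326^3 ≡ 84 (mod 361)
326^6 ≡ 197 (mod 361)
326^9 ≡ 303 (mod 361)
326^18 ≡ 115 (mod 361)
326^19 ≡ 307 (mod 361)
326^38 ≡ 28 (mod 361)
326^57 ≡ 293 (mod 361)
326^114 ≡ 292 (mod 361)
326^171 ≡ 360 (mod 361)
326^342 ≡ 1 (mod 361) ✓
Hence ord(326) = 342.

342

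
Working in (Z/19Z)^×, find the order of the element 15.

18

The order of 15 must divide φ(19) = 19 − 1 = 18 = 2 · 3^2.
Divisors of 18: 1, 2, 3, 6, 9, 18.
Evaluate successive powers at the divisors of 18:
15^1 ≡ 15
15^2 ≡ 16
15^3 ≡ 12
15^6 ≡ 11
15^9 ≡ 18
15^18 ≡ 1
Therefore the multiplicative order of 15 modulo 19 is 18.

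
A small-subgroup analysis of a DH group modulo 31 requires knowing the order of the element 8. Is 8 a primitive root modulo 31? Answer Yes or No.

No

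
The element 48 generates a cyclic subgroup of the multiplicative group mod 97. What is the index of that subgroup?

2

By Lagrange's theorem, ord_97(48) divides φ(97) = 97 − 1 = 96 = 2^5 · 3.
Divisors of 96: 1, 2, 3, 4, 6, 8, 12, 16, 24, 32, 48, 96.
Check 48^d mod 97 for each divisor in increasing order:
48^1 ≡ 48 (mod 97)
48^2 ≡ 73 (mod 97)
48^3 ≡ 12 (mod 97)
48^4 ≡ 91 (mod 97)
48^6 ≡ 47 (mod 97)
48^8 ≡ 36 (mod 97)
48^12 ≡ 75 (mod 97)
48^16 ≡ 35 (mod 97)
48^24 ≡ 96 (mod 97)
48^32 ≡ 61 (mod 97)
48^48 ≡ 1 (mod 97) ✓
Thus |⟨48⟩| = ord(48) = 48.
The index is φ(97) / ord(48) = 96 / 48 = 2.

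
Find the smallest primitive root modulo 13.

φ(13) = 13 − 1 = 12 = 2^2 · 3.
g is a primitive root iff g^(12/q) ≢ 1 (mod 13) for each prime q ∈ {2, 3}.
g = 2: 2^6 ≡ 12; 2^4 ≡ 3 — none is 1, so 2 is a primitive root.
Hence the least primitive root of 13 is 2.

2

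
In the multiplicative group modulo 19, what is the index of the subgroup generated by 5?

By Lagrange's theorem, ord_19(5) divides φ(19) = 19 − 1 = 18 = 2 · 3^2.
Divisors of 18: 1, 2, 3, 6, 9, 18.
Test each divisor d:
5^1 ≡ 5 (mod 19)
5^2 ≡ 6 (mod 19)
5^3 ≡ 11 (mod 19)
5^6 ≡ 7 (mod 19)
5^9 ≡ 1 (mod 19) ✓
So ord_19(5) = 9, hence |⟨5⟩| = 9.
The index is φ(19) / ord(5) = 18 / 9 = 2.

2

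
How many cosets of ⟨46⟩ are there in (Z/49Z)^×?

By Lagrange's theorem, ord_49(46) divides φ(49) = φ(7^2) = 7·(7−1) = 42 = 2 · 3 · 7.
Divisors of 42: 1, 2, 3, 6, 7, 14, 21, 42.
Evaluate successive powers at the divisors of 42:
46^1 ≡ 46 (mod 49)
46^2 ≡ 9 (mod 49)
46^3 ≡ 22 (mod 49)
46^6 ≡ 43 (mod 49)
46^7 ≡ 18 (mod 49)
46^14 ≡ 30 (mod 49)
46^21 ≡ 1 (mod 49) ✓
So ord_49(46) = 21, hence |⟨46⟩| = 21.
Index = |(Z/49Z)^×| / |⟨46⟩| = 42 / 21 = 2.

2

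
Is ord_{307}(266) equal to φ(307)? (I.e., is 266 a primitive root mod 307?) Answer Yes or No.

φ(307) = 307 − 1 = 306 = 2 · 3^2 · 17.
266 is a primitive root mod 307 iff 266^(φ(307)/q) ≢ 1 for every prime q | φ(307), i.e. q ∈ {2, 3, 17}.
266^153 ≡ 306 (mod 307)  [q = 2: ≢ 1 ✓]
266^102 ≡ 17 (mod 307)  [q = 3: ≢ 1 ✓]
266^18 ≡ 24 (mod 307)  [q = 17: ≢ 1 ✓]
All checks pass, so 266 has order 306 and is a primitive root modulo 307.

Yes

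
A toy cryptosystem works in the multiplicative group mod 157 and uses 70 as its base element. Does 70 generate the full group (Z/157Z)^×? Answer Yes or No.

Yes

φ(157) = 157 − 1 = 156 = 2^2 · 3 · 13.
70 is a primitive root mod 157 iff 70^(φ(157)/q) ≢ 1 for every prime q | φ(157), i.e. q ∈ {2, 3, 13}.
70^78 ≡ 156 (mod 157)  [q = 2: ≢ 1 ✓]
70^52 ≡ 12 (mod 157)  [q = 3: ≢ 1 ✓]
70^12 ≡ 99 (mod 157)  [q = 13: ≢ 1 ✓]
Every test exponent gives a nontrivial residue, hence 70 generates the full group.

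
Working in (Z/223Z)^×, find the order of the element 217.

The order of 217 must divide φ(223) = 223 − 1 = 222 = 2 · 3 · 37.
Divisors of 222: 1, 2, 3, 6, 37, 74, 111, 222.
Evaluate successive powers at the divisors of 222:
217^1 ≡ 217 (mod 223)
217^2 ≡ 36 (mod 223)
217^3 ≡ 7 (mod 223)
217^6 ≡ 49 (mod 223)
217^37 ≡ 39 (mod 223)
217^74 ≡ 183 (mod 223)
217^111 ≡ 1 (mod 223) ✓
The smallest such exponent is 111, so the order of 217 is 111.

111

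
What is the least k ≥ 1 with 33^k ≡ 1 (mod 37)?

9

Since 33 ∈ (Z/37Z)^×, its order divides φ(37) = 37 − 1 = 36 = 2^2 · 3^2.
Divisors of 36: 1, 2, 3, 4, 6, 9, 12, 18, 36.
Check 33^d mod 37 for each divisor in increasing order:
33^1 ≡ 33 (mod 37)
33^2 ≡ 16 (mod 37)
33^3 ≡ 10 (mod 37)
33^4 ≡ 34 (mod 37)
33^6 ≡ 26 (mod 37)
33^9 ≡ 1 (mod 37) ✓
Hence ord(33) = 9.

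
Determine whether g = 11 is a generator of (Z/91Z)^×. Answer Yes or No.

No

91 = 7 · 13 is a product of two distinct odd primes, so (Z/91Z)^× ≅ (Z/7Z)^× × (Z/13Z)^× is not cyclic.
No primitive root modulo 91 exists; in particular 11 is not one.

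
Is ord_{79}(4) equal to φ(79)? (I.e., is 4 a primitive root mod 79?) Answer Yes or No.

No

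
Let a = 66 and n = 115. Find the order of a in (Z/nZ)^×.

22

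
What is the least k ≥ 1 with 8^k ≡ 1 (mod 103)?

By Lagrange's theorem, ord_103(8) divides φ(103) = 103 − 1 = 102 = 2 · 3 · 17.
Divisors of 102: 1, 2, 3, 6, 17, 34, 51, 102.
Check 8^d mod 103 for each divisor in increasing order:
8^1 ≡ 8
8^2 ≡ 64
8^3 ≡ 100
8^6 ≡ 9
8^17 ≡ 1
The smallest such exponent is 17, so the order of 8 is 17.

17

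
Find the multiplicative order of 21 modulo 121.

22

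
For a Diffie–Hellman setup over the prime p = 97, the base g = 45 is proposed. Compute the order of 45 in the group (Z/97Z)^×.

32

ord(45) | φ(97) = 97 − 1 = 96 = 2^5 · 3.
Divisors of 96: 1, 2, 3, 4, 6, 8, 12, 16, 24, 32, 48, 96.
Compute 45^d (mod 97) for the divisors d until we hit 1:
45^1 ≡ 45 (mod 97)
45^2 ≡ 85 (mod 97)
45^3 ≡ 42 (mod 97)
45^4 ≡ 47 (mod 97)
45^6 ≡ 18 (mod 97)
45^8 ≡ 75 (mod 97)
45^12 ≡ 33 (mod 97)
45^16 ≡ 96 (mod 97)
45^24 ≡ 22 (mod 97)
45^32 ≡ 1 (mod 97) ✓
Hence ord(45) = 32.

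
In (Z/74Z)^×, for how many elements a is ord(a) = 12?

φ(74) = φ(2)·φ(37) = 1·36 = 36 = 2^2 · 3^2.
(Z/74Z)^× is cyclic (|G| = 36); a cyclic group of order m has exactly φ(d) elements of each order d | m, and none otherwise.
12 = 2^2 · 3 divides 36, and φ(12) = 4.

4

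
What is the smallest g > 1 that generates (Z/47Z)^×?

5

φ(47) = 47 − 1 = 46 = 2 · 23.
g is a primitive root iff g^(46/q) ≢ 1 (mod 47) for each prime q ∈ {2, 23}.
g = 2: 2^23 ≡ 1 — hits 1, so not a primitive root.
g = 3: 3^23 ≡ 1 — hits 1, so not a primitive root.
g = 4: 4^23 ≡ 1 — hits 1, so not a primitive root.
g = 5: 5^23 ≡ 46; 5^2 ≡ 25 — none is 1, so 5 is a primitive root.
The smallest primitive root modulo 47 is 5.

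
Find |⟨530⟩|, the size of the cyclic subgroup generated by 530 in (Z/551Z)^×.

252

The order of 530 must divide φ(551) = φ(19·29) = (19−1)·(29−1) = 18·28 = 504 = 2^3 · 3^2 · 7.
Divisors of 504: 1, 2, 3, 4, 6, 7, 8, 9, 12, 14, 18, 21, 24, 28, 36, 42, 56, 63, 72, 84, 126, 168, 252, 504.
Check 530^d mod 551 for each divisor in increasing order:
530^1 ≡ 530 (mod 551)
530^2 ≡ 441 (mod 551)
530^3 ≡ 106 (mod 551)
530^4 ≡ 529 (mod 551)
530^6 ≡ 216 (mod 551)
530^7 ≡ 423 (mod 551)
530^8 ≡ 484 (mod 551)
530^9 ≡ 305 (mod 551)
530^12 ≡ 372 (mod 551)
530^14 ≡ 405 (mod 551)
530^18 ≡ 457 (mod 551)
530^21 ≡ 505 (mod 551)
530^24 ≡ 83 (mod 551)
530^28 ≡ 378 (mod 551)
530^36 ≡ 20 (mod 551)
530^42 ≡ 463 (mod 551)
530^56 ≡ 175 (mod 551)
530^63 ≡ 191 (mod 551)
530^72 ≡ 400 (mod 551)
530^84 ≡ 30 (mod 551)
530^126 ≡ 115 (mod 551)
530^168 ≡ 349 (mod 551)
530^252 ≡ 1 (mod 551) ✓
Therefore the multiplicative order of 530 modulo 551 is 252.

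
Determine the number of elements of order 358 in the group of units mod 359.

178

φ(359) = 359 − 1 = 358 = 2 · 179.
In a cyclic group of order 358, there are φ(d) elements of order d for each divisor d of 358, and zero for non-divisors.
358 = 2 · 179 divides 358, and φ(358) = 178.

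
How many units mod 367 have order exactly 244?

0

φ(367) = 367 − 1 = 366 = 2 · 3 · 61.
(Z/367Z)^× is cyclic (|G| = 366); a cyclic group of order m has exactly φ(d) elements of each order d | m, and none otherwise.
Here 366 is not a multiple of 244, so there are no elements of order 244.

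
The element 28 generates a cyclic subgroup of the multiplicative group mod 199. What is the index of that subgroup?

Since 28 ∈ (Z/199Z)^×, its order divides φ(199) = 199 − 1 = 198 = 2 · 3^2 · 11.
Divisors of 198: 1, 2, 3, 6, 9, 11, 18, 22, 33, 66, 99, 198.
Test each divisor d:
28^1 ≡ 28 (mod 199)
28^2 ≡ 187 (mod 199)
28^3 ≡ 62 (mod 199)
28^6 ≡ 63 (mod 199)
28^9 ≡ 125 (mod 199)
28^11 ≡ 92 (mod 199)
28^18 ≡ 103 (mod 199)
28^22 ≡ 106 (mod 199)
28^33 ≡ 1 (mod 199) ✓
The order of 28 is 33, so the subgroup it generates has 33 elements.
[(Z/199Z)^× : ⟨28⟩] = 198/33 = 6.

6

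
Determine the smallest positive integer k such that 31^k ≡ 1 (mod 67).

66

ord(31) | φ(67) = 67 − 1 = 66 = 2 · 3 · 11.
Divisors of 66: 1, 2, 3, 6, 11, 22, 33, 66.
Evaluate successive powers at the divisors of 66:
31^1 ≡ 31 (mod 67)
31^2 ≡ 23 (mod 67)
31^3 ≡ 43 (mod 67)
31^6 ≡ 40 (mod 67)
31^11 ≡ 30 (mod 67)
31^22 ≡ 29 (mod 67)
31^33 ≡ 66 (mod 67)
31^66 ≡ 1 (mod 67) ✓
So ord_67(31) = 66.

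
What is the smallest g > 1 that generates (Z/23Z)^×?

φ(23) = 23 − 1 = 22 = 2 · 11.
g is a primitive root iff g^(22/q) ≢ 1 (mod 23) for each prime q ∈ {2, 11}.
g = 2: 2^11 ≡ 1 — hits 1, so not a primitive root.
g = 3: 3^11 ≡ 1 — hits 1, so not a primitive root.
g = 4: 4^11 ≡ 1 — hits 1, so not a primitive root.
g = 5: 5^11 ≡ 22; 5^2 ≡ 2 — none is 1, so 5 is a primitive root.
Hence the least primitive root of 23 is 5.

5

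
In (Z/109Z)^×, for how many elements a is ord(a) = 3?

2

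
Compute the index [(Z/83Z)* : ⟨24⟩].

1

The order of 24 must divide φ(83) = 83 − 1 = 82 = 2 · 41.
Divisors of 82: 1, 2, 41, 82.
Compute 24^d (mod 83) for the divisors d until we hit 1:
24^1 ≡ 24
24^2 ≡ 78
24^41 ≡ 82
24^82 ≡ 1
The order of 24 is 82, so the subgroup it generates has 82 elements.
The index is φ(83) / ord(24) = 82 / 82 = 1.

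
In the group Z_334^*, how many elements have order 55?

0

φ(334) = φ(2)·φ(167) = 1·166 = 166 = 2 · 83.
In a cyclic group of order 166, there are φ(d) elements of order d for each divisor d of 166, and zero for non-divisors.
Here 166 is not a multiple of 55, so there are no elements of order 55.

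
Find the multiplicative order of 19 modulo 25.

The order of 19 must divide φ(25) = φ(5^2) = 5·(5−1) = 20 = 2^2 · 5.
Divisors of 20: 1, 2, 4, 5, 10, 20.
Test each divisor d:
19^1 ≡ 19 (mod 25)
19^2 ≡ 11 (mod 25)
19^4 ≡ 21 (mod 25)
19^5 ≡ 24 (mod 25)
19^10 ≡ 1 (mod 25) ✓
The smallest such exponent is 10, so the order of 19 is 10.

10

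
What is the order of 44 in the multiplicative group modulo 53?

By Lagrange's theorem, ord_53(44) divides φ(53) = 53 − 1 = 52 = 2^2 · 13.
Divisors of 52: 1, 2, 4, 13, 26, 52.
Compute 44^d (mod 53) for the divisors d until we hit 1:
44^1 ≡ 44 (mod 53)
44^2 ≡ 28 (mod 53)
44^4 ≡ 42 (mod 53)
44^13 ≡ 1 (mod 53) ✓
So ord_53(44) = 13.

13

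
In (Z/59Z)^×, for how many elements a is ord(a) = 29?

28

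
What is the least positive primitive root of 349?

φ(349) = 349 − 1 = 348 = 2^2 · 3 · 29.
g is a primitive root iff g^(348/q) ≢ 1 (mod 349) for each prime q ∈ {2, 3, 29}.
g = 2: 2^174 ≡ 348; 2^116 ≡ 226; 2^12 ≡ 257 — none is 1, so 2 is a primitive root.
The smallest primitive root modulo 349 is 2.

2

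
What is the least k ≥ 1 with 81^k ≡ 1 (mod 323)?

Since 81 ∈ (Z/323Z)^×, its order divides φ(323) = φ(17·19) = (17−1)·(19−1) = 16·18 = 288 = 2^5 · 3^2.
Divisors of 288: 1, 2, 3, 4, 6, 8, 9, 12, 16, 18, 24, 32, 36, 48, 72, 96, 144, 288.
Test each divisor d:
81^1 ≡ 81 (mod 323)
81^2 ≡ 101 (mod 323)
81^3 ≡ 106 (mod 323)
81^4 ≡ 188 (mod 323)
81^6 ≡ 254 (mod 323)
81^8 ≡ 137 (mod 323)
81^9 ≡ 115 (mod 323)
81^12 ≡ 239 (mod 323)
81^16 ≡ 35 (mod 323)
81^18 ≡ 305 (mod 323)
81^24 ≡ 273 (mod 323)
81^32 ≡ 256 (mod 323)
81^36 ≡ 1 (mod 323) ✓
So ord_323(81) = 36.

36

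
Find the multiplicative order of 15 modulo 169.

156

ord(15) | φ(169) = φ(13^2) = 13·(13−1) = 156 = 2^2 · 3 · 13.
Divisors of 156: 1, 2, 3, 4, 6, 12, 13, 26, 39, 52, 78, 156.
Compute 15^d (mod 169) for the divisors d until we hit 1:
15^1 ≡ 15
15^2 ≡ 56
15^3 ≡ 164
15^4 ≡ 94
15^6 ≡ 25
15^12 ≡ 118
15^13 ≡ 80
15^26 ≡ 147
15^39 ≡ 99
15^52 ≡ 146
15^78 ≡ 168
15^156 ≡ 1
Hence ord(15) = 156.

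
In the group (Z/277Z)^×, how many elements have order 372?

φ(277) = 277 − 1 = 276 = 2^2 · 3 · 23.
In a cyclic group of order 276, there are φ(d) elements of order d for each divisor d of 276, and zero for non-divisors.
Here 276 is not a multiple of 372, so there are no elements of order 372.

0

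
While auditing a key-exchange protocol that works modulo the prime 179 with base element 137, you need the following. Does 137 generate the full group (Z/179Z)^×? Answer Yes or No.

φ(179) = 179 − 1 = 178 = 2 · 89.
Test 137^(178/q) mod 179 for each prime factor q of 178:
137^89 ≡ 178 (mod 179)  [q = 2: ≢ 1 ✓]
137^2 ≡ 153 (mod 179)  [q = 89: ≢ 1 ✓]
None equal 1, so ord_179(137) = 178: 137 is a primitive root.

Yes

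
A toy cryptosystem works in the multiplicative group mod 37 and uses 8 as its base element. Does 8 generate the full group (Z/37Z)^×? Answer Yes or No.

No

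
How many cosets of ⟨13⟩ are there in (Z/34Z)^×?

4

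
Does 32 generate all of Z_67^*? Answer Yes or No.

Yes

φ(67) = 67 − 1 = 66 = 2 · 3 · 11.
An element g generates (Z/67Z)^× iff g^(66/q) ≢ 1 (mod 67) for each prime q ∈ {2, 3, 11}.
32^33 ≡ 66 (mod 67)  [q = 2: ≢ 1 ✓]
32^22 ≡ 29 (mod 67)  [q = 3: ≢ 1 ✓]
32^6 ≡ 25 (mod 67)  [q = 11: ≢ 1 ✓]
Every test exponent gives a nontrivial residue, hence 32 generates the full group.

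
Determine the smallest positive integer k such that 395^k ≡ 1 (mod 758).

189

Since 395 ∈ (Z/758Z)^×, its order divides φ(758) = φ(2)·φ(379) = 1·378 = 378 = 2 · 3^3 · 7.
Divisors of 378: 1, 2, 3, 6, 7, 9, 14, 18, 21, 27, 42, 54, 63, 126, 189, 378.
Evaluate successive powers at the divisors of 378:
395^1 ≡ 395 (mod 758)
395^2 ≡ 635 (mod 758)
395^3 ≡ 685 (mod 758)
395^6 ≡ 23 (mod 758)
395^7 ≡ 747 (mod 758)
395^9 ≡ 595 (mod 758)
395^14 ≡ 121 (mod 758)
395^18 ≡ 39 (mod 758)
395^21 ≡ 185 (mod 758)
395^27 ≡ 465 (mod 758)
395^42 ≡ 115 (mod 758)
395^54 ≡ 195 (mod 758)
395^63 ≡ 51 (mod 758)
395^126 ≡ 327 (mod 758)
395^189 ≡ 1 (mod 758) ✓
Hence ord(395) = 189.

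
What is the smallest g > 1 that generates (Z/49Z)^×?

3

φ(49) = φ(7^2) = 7·(7−1) = 42 = 2 · 3 · 7.
Test candidates g = 2, 3, … against the prime factors q ∈ {2, 3, 7} of φ(49): g is a generator iff g^(42/q) ≢ 1 for every such q.
g = 2: 2^21 ≡ 1 — hits 1, so not a primitive root.
g = 3: 3^21 ≡ 48; 3^14 ≡ 30; 3^6 ≡ 43 — none is 1, so 3 is a primitive root.
So 3 is the smallest generator of (Z/49Z)^×.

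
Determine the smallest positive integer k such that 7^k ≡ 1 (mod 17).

16

The order of 7 must divide φ(17) = 17 − 1 = 16 = 2^4.
Divisors of 16: 1, 2, 4, 8, 16.
Evaluate successive powers at the divisors of 16:
7^1 ≡ 7 (mod 17)
7^2 ≡ 15 (mod 17)
7^4 ≡ 4 (mod 17)
7^8 ≡ 16 (mod 17)
7^16 ≡ 1 (mod 17) ✓
The smallest such exponent is 16, so the order of 7 is 16.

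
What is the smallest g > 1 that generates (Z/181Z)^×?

2

φ(181) = 181 − 1 = 180 = 2^2 · 3^2 · 5.
Test candidates g = 2, 3, … against the prime factors q ∈ {2, 3, 5} of φ(181): g is a generator iff g^(180/q) ≢ 1 for every such q.
g = 2: 2^90 ≡ 180; 2^60 ≡ 48; 2^36 ≡ 59 — none is 1, so 2 is a primitive root.
The smallest primitive root modulo 181 is 2.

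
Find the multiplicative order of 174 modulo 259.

Since 174 ∈ (Z/259Z)^×, its order divides φ(259) = φ(7·37) = (7−1)·(37−1) = 6·36 = 216 = 2^3 · 3^3.
Divisors of 216: 1, 2, 3, 4, 6, 8, 9, 12, 18, 24, 27, 36, 54, 72, 108, 216.
Test each divisor d:
174^1 ≡ 174
174^2 ≡ 232
174^3 ≡ 223
174^4 ≡ 211
174^6 ≡ 1
Hence ord(174) = 6.

6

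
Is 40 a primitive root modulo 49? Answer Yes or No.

φ(49) = φ(7^2) = 7·(7−1) = 42 = 2 · 3 · 7.
Test 40^(42/q) mod 49 for each prime factor q of 42:
40^21 ≡ 48 (mod 49)  [q = 2: ≢ 1 ✓]
40^14 ≡ 18 (mod 49)  [q = 3: ≢ 1 ✓]
40^6 ≡ 36 (mod 49)  [q = 7: ≢ 1 ✓]
All checks pass, so 40 has order 42 and is a primitive root modulo 49.

Yes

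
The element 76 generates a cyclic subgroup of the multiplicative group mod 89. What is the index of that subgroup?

ord(76) | φ(89) = 89 − 1 = 88 = 2^3 · 11.
Divisors of 88: 1, 2, 4, 8, 11, 22, 44, 88.
Evaluate successive powers at the divisors of 88:
76^1 ≡ 76 (mod 89)
76^2 ≡ 80 (mod 89)
76^4 ≡ 81 (mod 89)
76^8 ≡ 64 (mod 89)
76^11 ≡ 12 (mod 89)
76^22 ≡ 55 (mod 89)
76^44 ≡ 88 (mod 89)
76^88 ≡ 1 (mod 89) ✓
The order of 76 is 88, so the subgroup it generates has 88 elements.
Index = |(Z/89Z)^×| / |⟨76⟩| = 88 / 88 = 1.

1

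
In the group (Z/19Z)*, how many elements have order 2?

φ(19) = 19 − 1 = 18 = 2 · 3^2.
(Z/19Z)^× is cyclic (|G| = 18); a cyclic group of order m has exactly φ(d) elements of each order d | m, and none otherwise.
2 | 18, and φ(2) = 2 − 1 = 1.

1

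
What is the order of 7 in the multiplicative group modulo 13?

12

By Lagrange's theorem, ord_13(7) divides φ(13) = 13 − 1 = 12 = 2^2 · 3.
Divisors of 12: 1, 2, 3, 4, 6, 12.
Compute 7^d (mod 13) for the divisors d until we hit 1:
7^1 ≡ 7 (mod 13)
7^2 ≡ 10 (mod 13)
7^3 ≡ 5 (mod 13)
7^4 ≡ 9 (mod 13)
7^6 ≡ 12 (mod 13)
7^12 ≡ 1 (mod 13) ✓
So ord_13(7) = 12.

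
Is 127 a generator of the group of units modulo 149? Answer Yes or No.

No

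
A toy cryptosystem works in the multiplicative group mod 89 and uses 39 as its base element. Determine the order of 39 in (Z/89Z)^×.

11

The order of 39 must divide φ(89) = 89 − 1 = 88 = 2^3 · 11.
Divisors of 88: 1, 2, 4, 8, 11, 22, 44, 88.
Check 39^d mod 89 for each divisor in increasing order:
39^1 ≡ 39 (mod 89)
39^2 ≡ 8 (mod 89)
39^4 ≡ 64 (mod 89)
39^8 ≡ 2 (mod 89)
39^11 ≡ 1 (mod 89) ✓
Hence ord(39) = 11.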